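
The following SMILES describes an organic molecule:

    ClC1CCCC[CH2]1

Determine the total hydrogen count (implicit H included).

Walk through each heavy atom and fill implicit hydrogens from standard valence (C 4, N 3, O 2, S 2, halogen 1):
  atom 1: Cl (halogen, monovalent) → 0 H
  atom 2: C, bond orders sum to 3 (valence 4) → 1 H
  atom 3: C, bond orders sum to 2 (valence 4) → 2 H
  atom 4: C, bond orders sum to 2 (valence 4) → 2 H
  atom 5: C, bond orders sum to 2 (valence 4) → 2 H
  atom 6: C, bond orders sum to 2 (valence 4) → 2 H
  atom 7: C with explicit H count 2
Total hydrogens: 11.

11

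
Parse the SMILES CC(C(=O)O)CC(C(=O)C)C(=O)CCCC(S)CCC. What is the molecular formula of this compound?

C15H26O4S

Walk through each heavy atom and fill implicit hydrogens from standard valence (C 4, N 3, O 2, S 2, halogen 1):
  atom 1: C, bond orders sum to 1 (valence 4) → 3 H
  atom 2: C, bond orders sum to 3 (valence 4) → 1 H
  atom 3: C, bond orders sum to 4 (valence 4) → 0 H
  atom 4: O, bond orders sum to 2 (valence 2) → 0 H
  atom 5: O, bond orders sum to 1 (valence 2) → 1 H
  atom 6: C, bond orders sum to 2 (valence 4) → 2 H
  atom 7: C, bond orders sum to 3 (valence 4) → 1 H
  atom 8: C, bond orders sum to 4 (valence 4) → 0 H
  atom 9: O, bond orders sum to 2 (valence 2) → 0 H
  atom 10: C, bond orders sum to 1 (valence 4) → 3 H
  atom 11: C, bond orders sum to 4 (valence 4) → 0 H
  atom 12: O, bond orders sum to 2 (valence 2) → 0 H
  atom 13: C, bond orders sum to 2 (valence 4) → 2 H
  atom 14: C, bond orders sum to 2 (valence 4) → 2 H
  atom 15: C, bond orders sum to 2 (valence 4) → 2 H
  atom 16: C, bond orders sum to 3 (valence 4) → 1 H
  atom 17: S, bond orders sum to 1 (valence 2) → 1 H
  atom 18: C, bond orders sum to 2 (valence 4) → 2 H
  atom 19: C, bond orders sum to 2 (valence 4) → 2 H
  atom 20: C, bond orders sum to 1 (valence 4) → 3 H
Totals → C:15, H:26, O:4, S:1.
In Hill order: C15H26O4S.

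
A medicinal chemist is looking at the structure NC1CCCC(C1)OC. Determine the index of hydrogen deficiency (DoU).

Molecular formula: C7H15NO.
DoU = (2C + 2 + N − H − X) / 2, where X is the halogen count and O/S are ignored.
    = (2·7 + 2 + 1 − 15 − 0) / 2 = 2 / 2 = 1.

1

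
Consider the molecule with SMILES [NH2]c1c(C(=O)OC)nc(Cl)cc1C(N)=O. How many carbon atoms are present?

8

Count every carbon token in the SMILES (each C, including those in ring-closure positions and inside branches).
Carbon count: 8.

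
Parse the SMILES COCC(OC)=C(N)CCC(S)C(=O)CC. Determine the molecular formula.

Walk through each heavy atom and fill implicit hydrogens from standard valence (C 4, N 3, O 2, S 2, halogen 1):
  atom 1: C, bond orders sum to 1 (valence 4) → 3 H
  atom 2: O, bond orders sum to 2 (valence 2) → 0 H
  atom 3: C, bond orders sum to 2 (valence 4) → 2 H
  atom 4: C, bond orders sum to 4 (valence 4) → 0 H
  atom 5: O, bond orders sum to 2 (valence 2) → 0 H
  atom 6: C, bond orders sum to 1 (valence 4) → 3 H
  atom 7: C, bond orders sum to 4 (valence 4) → 0 H
  atom 8: N, bond orders sum to 1 (valence 3) → 2 H
  atom 9: C, bond orders sum to 2 (valence 4) → 2 H
  atom 10: C, bond orders sum to 2 (valence 4) → 2 H
  atom 11: C, bond orders sum to 3 (valence 4) → 1 H
  atom 12: S, bond orders sum to 1 (valence 2) → 1 H
  atom 13: C, bond orders sum to 4 (valence 4) → 0 H
  atom 14: O, bond orders sum to 2 (valence 2) → 0 H
  atom 15: C, bond orders sum to 2 (valence 4) → 2 H
  atom 16: C, bond orders sum to 1 (valence 4) → 3 H
Totals → C:11, H:21, N:1, O:3, S:1.
In Hill order: C11H21NO3S.

C11H21NO3S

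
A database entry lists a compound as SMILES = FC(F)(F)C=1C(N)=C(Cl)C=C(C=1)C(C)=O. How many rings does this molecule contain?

In SMILES, each pair of matching ring-closure digits denotes one ring-closing bond; the number of such bonds equals the number of independent rings.
Ring-closure bonds here: 1.

1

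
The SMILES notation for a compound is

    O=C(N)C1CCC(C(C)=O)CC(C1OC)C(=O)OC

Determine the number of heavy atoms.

19

Every atom symbol written in the SMILES (organic subset) is one heavy atom; implicit H are not written.
Heavy atoms by element → C:13, N:1, O:5.
Total: 19.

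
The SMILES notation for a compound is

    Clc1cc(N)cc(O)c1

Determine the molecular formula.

C6H6ClNO

Walk through each heavy atom and fill implicit hydrogens from standard valence (C 4, N 3, O 2, S 2, halogen 1); for lowercase aromatic atoms, an aromatic c carries 1 H when it has two neighbours and 0 H with three, and aromatic n carries 0 H:
  atom 1: Cl (halogen, monovalent) → 0 H
  atom 2: aromatic c, 3 neighbours → 0 H
  atom 3: aromatic c, 2 neighbours → 1 H
  atom 4: aromatic c, 3 neighbours → 0 H
  atom 5: N, bond orders sum to 1 (valence 3) → 2 H
  atom 6: aromatic c, 2 neighbours → 1 H
  atom 7: aromatic c, 3 neighbours → 0 H
  atom 8: O, bond orders sum to 1 (valence 2) → 1 H
  atom 9: aromatic c, 2 neighbours → 1 H
Totals → C:6, H:6, Cl:1, N:1, O:1.
In Hill order: C6H6ClNO.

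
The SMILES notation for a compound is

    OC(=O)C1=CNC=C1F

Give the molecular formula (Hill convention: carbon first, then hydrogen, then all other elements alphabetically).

Walk through each heavy atom and fill implicit hydrogens from standard valence (C 4, N 3, O 2, S 2, halogen 1):
  atom 1: O, bond orders sum to 1 (valence 2) → 1 H
  atom 2: C, bond orders sum to 4 (valence 4) → 0 H
  atom 3: O, bond orders sum to 2 (valence 2) → 0 H
  atom 4: C, bond orders sum to 4 (valence 4) → 0 H
  atom 5: C, bond orders sum to 3 (valence 4) → 1 H
  atom 6: N, bond orders sum to 2 (valence 3) → 1 H
  atom 7: C, bond orders sum to 3 (valence 4) → 1 H
  atom 8: C, bond orders sum to 4 (valence 4) → 0 H
  atom 9: F (halogen, monovalent) → 0 H
Totals → C:5, H:4, F:1, N:1, O:2.

C5H4FNO2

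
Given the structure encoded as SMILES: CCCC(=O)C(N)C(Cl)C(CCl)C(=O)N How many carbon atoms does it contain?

9

Count every carbon token in the SMILES (each C, including those in ring-closure positions and inside branches).
Carbon count: 9.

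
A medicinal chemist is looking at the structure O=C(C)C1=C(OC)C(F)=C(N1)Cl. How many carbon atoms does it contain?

Count every carbon token in the SMILES (each C, including those in ring-closure positions and inside branches).
Carbon count: 7.

7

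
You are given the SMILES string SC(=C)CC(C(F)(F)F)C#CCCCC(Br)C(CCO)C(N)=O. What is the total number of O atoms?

2

Scan the SMILES for O atoms (remember two-letter symbols like Cl and Br are single atoms).
Oxygen count: 2.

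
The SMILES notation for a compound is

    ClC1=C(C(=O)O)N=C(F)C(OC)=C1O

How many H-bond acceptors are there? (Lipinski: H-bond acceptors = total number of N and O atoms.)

N atoms: 1; O atoms: 4.
Lipinski HBA = 1 + 4 = 5.

5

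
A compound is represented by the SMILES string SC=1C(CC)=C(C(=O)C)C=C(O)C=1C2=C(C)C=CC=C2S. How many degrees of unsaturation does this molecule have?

9

Degree of unsaturation = (number of rings) + (number of π bonds).
Ring closures in the SMILES: 2.
π bonds: 7 double bonds (each 1 DoU) → 7 DoU from unsaturation.
Total DoU = 2 + 7 = 9.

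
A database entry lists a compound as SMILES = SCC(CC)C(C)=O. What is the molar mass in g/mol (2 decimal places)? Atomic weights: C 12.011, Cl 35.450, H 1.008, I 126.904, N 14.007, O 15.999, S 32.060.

First, the molecular formula is C6H12OS (counting implicit H from valence).
  C: 6 × 12.011 = 72.066
  H: 12 × 1.008 = 12.096
  O: 1 × 15.999 = 15.999
  S: 1 × 32.060 = 32.060
Sum: 6×12.011 + 12×1.008 + 1×15.999 + 1×32.060 = 132.221 → 132.22 g/mol.

132.22 g/mol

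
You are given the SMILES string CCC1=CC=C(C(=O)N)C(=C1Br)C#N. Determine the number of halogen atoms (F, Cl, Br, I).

Halogen atoms appear at heavy-atom position 12 (1×Br).
Other groups present: 1 amide, 1 nitrile.
Halogen count: 1.

1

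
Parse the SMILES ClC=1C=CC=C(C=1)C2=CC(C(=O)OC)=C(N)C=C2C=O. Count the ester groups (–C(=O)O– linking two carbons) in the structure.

The ester motif appears at heavy-atom position 11 in the SMILES.
Other groups present: 1 aldehyde, 1 primary amine.
Ester count: 1.

1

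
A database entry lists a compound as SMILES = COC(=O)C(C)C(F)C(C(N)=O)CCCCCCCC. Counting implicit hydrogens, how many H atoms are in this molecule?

28

Walk through each heavy atom and fill implicit hydrogens from standard valence (C 4, N 3, O 2, S 2, halogen 1):
  atom 1: C, bond orders sum to 1 (valence 4) → 3 H
  atom 2: O, bond orders sum to 2 (valence 2) → 0 H
  atom 3: C, bond orders sum to 4 (valence 4) → 0 H
  atom 4: O, bond orders sum to 2 (valence 2) → 0 H
  atom 5: C, bond orders sum to 3 (valence 4) → 1 H
  atom 6: C, bond orders sum to 1 (valence 4) → 3 H
  atom 7: C, bond orders sum to 3 (valence 4) → 1 H
  atom 8: F (halogen, monovalent) → 0 H
  atom 9: C, bond orders sum to 3 (valence 4) → 1 H
  atom 10: C, bond orders sum to 4 (valence 4) → 0 H
  atom 11: N, bond orders sum to 1 (valence 3) → 2 H
  atom 12: O, bond orders sum to 2 (valence 2) → 0 H
  atom 13: C, bond orders sum to 2 (valence 4) → 2 H
  atom 14: C, bond orders sum to 2 (valence 4) → 2 H
  atom 15: C, bond orders sum to 2 (valence 4) → 2 H
  atom 16: C, bond orders sum to 2 (valence 4) → 2 H
  atom 17: C, bond orders sum to 2 (valence 4) → 2 H
  atom 18: C, bond orders sum to 2 (valence 4) → 2 H
  atom 19: C, bond orders sum to 2 (valence 4) → 2 H
  atom 20: C, bond orders sum to 1 (valence 4) → 3 H
Total hydrogens: 28.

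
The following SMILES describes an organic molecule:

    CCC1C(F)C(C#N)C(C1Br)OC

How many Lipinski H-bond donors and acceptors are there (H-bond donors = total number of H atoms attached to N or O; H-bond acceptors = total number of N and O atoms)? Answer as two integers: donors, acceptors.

0, 2

Donors: find every N or O and count the H atoms it carries.
  atom 8 (N): bond orders sum to 3 → 0 H
  atom 12 (O): bond orders sum to 2 → 0 H
Lipinski HBD = 0.
Acceptors: N atoms = 1, O atoms = 1 → HBA = 2.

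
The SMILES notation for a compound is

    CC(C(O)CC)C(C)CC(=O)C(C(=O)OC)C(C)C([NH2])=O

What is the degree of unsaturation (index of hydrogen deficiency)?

Degree of unsaturation = (number of rings) + (number of π bonds).
Ring closures in the SMILES: 0.
π bonds: 3 double bonds (each 1 DoU) → 3 DoU from unsaturation.
Total DoU = 0 + 3 = 3.

3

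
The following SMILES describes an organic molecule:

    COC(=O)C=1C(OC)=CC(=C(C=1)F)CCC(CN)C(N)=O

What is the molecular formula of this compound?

Walk through each heavy atom and fill implicit hydrogens from standard valence (C 4, N 3, O 2, S 2, halogen 1):
  atom 1: C, bond orders sum to 1 (valence 4) → 3 H
  atom 2: O, bond orders sum to 2 (valence 2) → 0 H
  atom 3: C, bond orders sum to 4 (valence 4) → 0 H
  atom 4: O, bond orders sum to 2 (valence 2) → 0 H
  atom 5: C, bond orders sum to 4 (valence 4) → 0 H
  atom 6: C, bond orders sum to 4 (valence 4) → 0 H
  atom 7: O, bond orders sum to 2 (valence 2) → 0 H
  atom 8: C, bond orders sum to 1 (valence 4) → 3 H
  atom 9: C, bond orders sum to 3 (valence 4) → 1 H
  atom 10: C, bond orders sum to 4 (valence 4) → 0 H
  atom 11: C, bond orders sum to 4 (valence 4) → 0 H
  atom 12: C, bond orders sum to 3 (valence 4) → 1 H
  atom 13: F (halogen, monovalent) → 0 H
  atom 14: C, bond orders sum to 2 (valence 4) → 2 H
  atom 15: C, bond orders sum to 2 (valence 4) → 2 H
  atom 16: C, bond orders sum to 3 (valence 4) → 1 H
  atom 17: C, bond orders sum to 2 (valence 4) → 2 H
  atom 18: N, bond orders sum to 1 (valence 3) → 2 H
  atom 19: C, bond orders sum to 4 (valence 4) → 0 H
  atom 20: N, bond orders sum to 1 (valence 3) → 2 H
  atom 21: O, bond orders sum to 2 (valence 2) → 0 H
Totals → C:14, H:19, F:1, N:2, O:4.
In Hill order: C14H19FN2O4.

C14H19FN2O4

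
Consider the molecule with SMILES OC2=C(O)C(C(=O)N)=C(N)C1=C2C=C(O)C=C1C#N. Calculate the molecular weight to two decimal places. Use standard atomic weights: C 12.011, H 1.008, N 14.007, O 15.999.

259.22 g/mol

First, the molecular formula is C12H9N3O4 (counting implicit H from valence).
  C: 12 × 12.011 = 144.132
  H: 9 × 1.008 = 9.072
  N: 3 × 14.007 = 42.021
  O: 4 × 15.999 = 63.996
Sum: 12×12.011 + 9×1.008 + 3×14.007 + 4×15.999 = 259.221 → 259.22 g/mol.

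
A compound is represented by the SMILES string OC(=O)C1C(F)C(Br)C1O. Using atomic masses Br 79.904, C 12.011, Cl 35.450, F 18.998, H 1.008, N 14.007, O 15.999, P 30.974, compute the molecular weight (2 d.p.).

213.00 g/mol

First, the molecular formula is C5H6BrFO3 (counting implicit H from valence).
  Br: 1 × 79.904 = 79.904
  C: 5 × 12.011 = 60.055
  F: 1 × 18.998 = 18.998
  H: 6 × 1.008 = 6.048
  O: 3 × 15.999 = 47.997
Sum: 1×79.904 + 5×12.011 + 1×18.998 + 6×1.008 + 3×15.999 = 213.002 → 213.00 g/mol.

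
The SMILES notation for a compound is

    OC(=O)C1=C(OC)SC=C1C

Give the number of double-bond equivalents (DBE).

Degree of unsaturation = (number of rings) + (number of π bonds).
Ring closures in the SMILES: 1.
π bonds: 3 double bonds (each 1 DoU) → 3 DoU from unsaturation.
Total DoU = 1 + 3 = 4.

4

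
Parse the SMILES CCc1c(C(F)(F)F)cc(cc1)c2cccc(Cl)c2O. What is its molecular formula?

Walk through each heavy atom and fill implicit hydrogens from standard valence (C 4, N 3, O 2, S 2, halogen 1); for lowercase aromatic atoms, an aromatic c carries 1 H when it has two neighbours and 0 H with three, and aromatic n carries 0 H:
  atom 1: C, bond orders sum to 1 (valence 4) → 3 H
  atom 2: C, bond orders sum to 2 (valence 4) → 2 H
  atom 3: aromatic c, 3 neighbours → 0 H
  atom 4: aromatic c, 3 neighbours → 0 H
  atom 5: C, bond orders sum to 4 (valence 4) → 0 H
  atom 6: F (halogen, monovalent) → 0 H
  atom 7: F (halogen, monovalent) → 0 H
  atom 8: F (halogen, monovalent) → 0 H
  atom 9: aromatic c, 2 neighbours → 1 H
  atom 10: aromatic c, 3 neighbours → 0 H
  atom 11: aromatic c, 2 neighbours → 1 H
  atom 12: aromatic c, 2 neighbours → 1 H
  atom 13: aromatic c, 3 neighbours → 0 H
  atom 14: aromatic c, 2 neighbours → 1 H
  atom 15: aromatic c, 2 neighbours → 1 H
  atom 16: aromatic c, 2 neighbours → 1 H
  atom 17: aromatic c, 3 neighbours → 0 H
  atom 18: Cl (halogen, monovalent) → 0 H
  atom 19: aromatic c, 3 neighbours → 0 H
  atom 20: O, bond orders sum to 1 (valence 2) → 1 H
Totals → C:15, H:12, Cl:1, F:3, O:1.
In Hill order: C15H12ClF3O.

C15H12ClF3O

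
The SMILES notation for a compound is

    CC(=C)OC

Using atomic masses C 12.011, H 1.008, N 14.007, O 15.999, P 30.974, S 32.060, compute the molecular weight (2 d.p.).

First, the molecular formula is C4H8O (counting implicit H from valence).
  C: 4 × 12.011 = 48.044
  H: 8 × 1.008 = 8.064
  O: 1 × 15.999 = 15.999
Sum: 4×12.011 + 8×1.008 + 1×15.999 = 72.107 → 72.11 g/mol.

72.11 g/mol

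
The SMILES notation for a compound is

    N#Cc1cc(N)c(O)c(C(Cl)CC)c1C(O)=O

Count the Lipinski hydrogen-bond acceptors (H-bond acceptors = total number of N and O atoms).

N atoms: 2; O atoms: 3.
Lipinski HBA = 2 + 3 = 5.

5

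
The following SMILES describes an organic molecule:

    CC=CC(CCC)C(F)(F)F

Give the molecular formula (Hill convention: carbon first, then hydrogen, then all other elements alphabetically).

C8H13F3

Walk through each heavy atom and fill implicit hydrogens from standard valence (C 4, N 3, O 2, S 2, halogen 1):
  atom 1: C, bond orders sum to 1 (valence 4) → 3 H
  atom 2: C, bond orders sum to 3 (valence 4) → 1 H
  atom 3: C, bond orders sum to 3 (valence 4) → 1 H
  atom 4: C, bond orders sum to 3 (valence 4) → 1 H
  atom 5: C, bond orders sum to 2 (valence 4) → 2 H
  atom 6: C, bond orders sum to 2 (valence 4) → 2 H
  atom 7: C, bond orders sum to 1 (valence 4) → 3 H
  atom 8: C, bond orders sum to 4 (valence 4) → 0 H
  atom 9: F (halogen, monovalent) → 0 H
  atom 10: F (halogen, monovalent) → 0 H
  atom 11: F (halogen, monovalent) → 0 H
Totals → C:8, H:13, F:3.
In Hill order: C8H13F3.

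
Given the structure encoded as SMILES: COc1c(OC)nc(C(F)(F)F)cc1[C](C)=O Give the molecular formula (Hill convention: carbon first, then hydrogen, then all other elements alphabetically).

Walk through each heavy atom and fill implicit hydrogens from standard valence (C 4, N 3, O 2, S 2, halogen 1); for lowercase aromatic atoms, an aromatic c carries 1 H when it has two neighbours and 0 H with three, and aromatic n carries 0 H:
  atom 1: C, bond orders sum to 1 (valence 4) → 3 H
  atom 2: O, bond orders sum to 2 (valence 2) → 0 H
  atom 3: aromatic c, 3 neighbours → 0 H
  atom 4: aromatic c, 3 neighbours → 0 H
  atom 5: O, bond orders sum to 2 (valence 2) → 0 H
  atom 6: C, bond orders sum to 1 (valence 4) → 3 H
  atom 7: aromatic n, 2 neighbours → 0 H
  atom 8: aromatic c, 3 neighbours → 0 H
  atom 9: C, bond orders sum to 4 (valence 4) → 0 H
  atom 10: F (halogen, monovalent) → 0 H
  atom 11: F (halogen, monovalent) → 0 H
  atom 12: F (halogen, monovalent) → 0 H
  atom 13: aromatic c, 2 neighbours → 1 H
  atom 14: aromatic c, 3 neighbours → 0 H
  atom 15: C with explicit H count 0
  atom 16: C, bond orders sum to 1 (valence 4) → 3 H
  atom 17: O, bond orders sum to 2 (valence 2) → 0 H
Totals → C:10, H:10, F:3, N:1, O:3.
In Hill order: C10H10F3NO3.

C10H10F3NO3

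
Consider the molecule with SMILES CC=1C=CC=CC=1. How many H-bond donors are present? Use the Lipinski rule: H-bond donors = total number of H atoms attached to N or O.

0

Donors: find every N or O and count the H atoms it carries.
  (no N or O atoms present)
Lipinski HBD = 0.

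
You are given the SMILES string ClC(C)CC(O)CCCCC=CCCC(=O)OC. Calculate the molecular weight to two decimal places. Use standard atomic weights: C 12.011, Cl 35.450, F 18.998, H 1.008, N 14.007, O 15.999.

First, the molecular formula is C14H25ClO3 (counting implicit H from valence).
  C: 14 × 12.011 = 168.154
  Cl: 1 × 35.450 = 35.450
  H: 25 × 1.008 = 25.200
  O: 3 × 15.999 = 47.997
Sum: 14×12.011 + 1×35.450 + 25×1.008 + 3×15.999 = 276.801 → 276.80 g/mol.

276.80 g/mol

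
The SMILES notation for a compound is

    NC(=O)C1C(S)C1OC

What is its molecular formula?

Walk through each heavy atom and fill implicit hydrogens from standard valence (C 4, N 3, O 2, S 2, halogen 1):
  atom 1: N, bond orders sum to 1 (valence 3) → 2 H
  atom 2: C, bond orders sum to 4 (valence 4) → 0 H
  atom 3: O, bond orders sum to 2 (valence 2) → 0 H
  atom 4: C, bond orders sum to 3 (valence 4) → 1 H
  atom 5: C, bond orders sum to 3 (valence 4) → 1 H
  atom 6: S, bond orders sum to 1 (valence 2) → 1 H
  atom 7: C, bond orders sum to 3 (valence 4) → 1 H
  atom 8: O, bond orders sum to 2 (valence 2) → 0 H
  atom 9: C, bond orders sum to 1 (valence 4) → 3 H
Totals → C:5, H:9, N:1, O:2, S:1.
In Hill order: C5H9NO2S.

C5H9NO2S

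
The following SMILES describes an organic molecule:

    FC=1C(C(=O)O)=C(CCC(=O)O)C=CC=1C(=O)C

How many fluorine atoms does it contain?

Scan the SMILES for F atoms (remember two-letter symbols like Cl and Br are single atoms).
Fluorine count: 1.

1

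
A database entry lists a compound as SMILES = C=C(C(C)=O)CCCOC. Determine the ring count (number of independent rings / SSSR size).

0

In SMILES, each pair of matching ring-closure digits denotes one ring-closing bond; the number of such bonds equals the number of independent rings.
Ring-closure bonds here: 0.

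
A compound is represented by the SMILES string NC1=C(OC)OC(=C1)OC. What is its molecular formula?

C6H9NO3

Walk through each heavy atom and fill implicit hydrogens from standard valence (C 4, N 3, O 2, S 2, halogen 1):
  atom 1: N, bond orders sum to 1 (valence 3) → 2 H
  atom 2: C, bond orders sum to 4 (valence 4) → 0 H
  atom 3: C, bond orders sum to 4 (valence 4) → 0 H
  atom 4: O, bond orders sum to 2 (valence 2) → 0 H
  atom 5: C, bond orders sum to 1 (valence 4) → 3 H
  atom 6: O, bond orders sum to 2 (valence 2) → 0 H
  atom 7: C, bond orders sum to 4 (valence 4) → 0 H
  atom 8: C, bond orders sum to 3 (valence 4) → 1 H
  atom 9: O, bond orders sum to 2 (valence 2) → 0 H
  atom 10: C, bond orders sum to 1 (valence 4) → 3 H
Totals → C:6, H:9, N:1, O:3.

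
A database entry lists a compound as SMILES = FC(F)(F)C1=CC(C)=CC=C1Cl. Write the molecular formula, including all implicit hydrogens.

Walk through each heavy atom and fill implicit hydrogens from standard valence (C 4, N 3, O 2, S 2, halogen 1):
  atom 1: F (halogen, monovalent) → 0 H
  atom 2: C, bond orders sum to 4 (valence 4) → 0 H
  atom 3: F (halogen, monovalent) → 0 H
  atom 4: F (halogen, monovalent) → 0 H
  atom 5: C, bond orders sum to 4 (valence 4) → 0 H
  atom 6: C, bond orders sum to 3 (valence 4) → 1 H
  atom 7: C, bond orders sum to 4 (valence 4) → 0 H
  atom 8: C, bond orders sum to 1 (valence 4) → 3 H
  atom 9: C, bond orders sum to 3 (valence 4) → 1 H
  atom 10: C, bond orders sum to 3 (valence 4) → 1 H
  atom 11: C, bond orders sum to 4 (valence 4) → 0 H
  atom 12: Cl (halogen, monovalent) → 0 H
Totals → C:8, H:6, Cl:1, F:3.

C8H6ClF3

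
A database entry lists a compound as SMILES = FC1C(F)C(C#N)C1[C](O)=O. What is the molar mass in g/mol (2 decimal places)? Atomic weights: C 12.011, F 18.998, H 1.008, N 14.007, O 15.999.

First, the molecular formula is C6H5F2NO2 (counting implicit H from valence).
  C: 6 × 12.011 = 72.066
  F: 2 × 18.998 = 37.996
  H: 5 × 1.008 = 5.040
  N: 1 × 14.007 = 14.007
  O: 2 × 15.999 = 31.998
Sum: 6×12.011 + 2×18.998 + 5×1.008 + 1×14.007 + 2×15.999 = 161.107 → 161.11 g/mol.

161.11 g/mol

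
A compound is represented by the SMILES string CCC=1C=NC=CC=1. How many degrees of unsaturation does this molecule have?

Degree of unsaturation = (number of rings) + (number of π bonds).
Ring closures in the SMILES: 1.
π bonds: 3 double bonds (each 1 DoU) → 3 DoU from unsaturation.
Total DoU = 1 + 3 = 4.

4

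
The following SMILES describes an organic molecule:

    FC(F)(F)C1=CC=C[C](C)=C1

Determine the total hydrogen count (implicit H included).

Walk through each heavy atom and fill implicit hydrogens from standard valence (C 4, N 3, O 2, S 2, halogen 1):
  atom 1: F (halogen, monovalent) → 0 H
  atom 2: C, bond orders sum to 4 (valence 4) → 0 H
  atom 3: F (halogen, monovalent) → 0 H
  atom 4: F (halogen, monovalent) → 0 H
  atom 5: C, bond orders sum to 4 (valence 4) → 0 H
  atom 6: C, bond orders sum to 3 (valence 4) → 1 H
  atom 7: C, bond orders sum to 3 (valence 4) → 1 H
  atom 8: C, bond orders sum to 3 (valence 4) → 1 H
  atom 9: C with explicit H count 0
  atom 10: C, bond orders sum to 1 (valence 4) → 3 H
  atom 11: C, bond orders sum to 3 (valence 4) → 1 H
Total hydrogens: 7.

7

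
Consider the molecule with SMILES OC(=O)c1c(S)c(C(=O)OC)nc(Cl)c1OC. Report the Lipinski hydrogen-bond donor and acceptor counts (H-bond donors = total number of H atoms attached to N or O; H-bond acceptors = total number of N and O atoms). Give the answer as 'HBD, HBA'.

Donors: find every N or O and count the H atoms it carries.
  atom 1 (O): bond orders sum to 1 → 1 H
  atom 3 (O): bond orders sum to 2 → 0 H
  atom 9 (O): bond orders sum to 2 → 0 H
  atom 10 (O): bond orders sum to 2 → 0 H
  atom 12 (N): bond orders sum to 3 → 0 H
  atom 16 (O): bond orders sum to 2 → 0 H
Lipinski HBD = 1.
Acceptors: N atoms = 1, O atoms = 5 → HBA = 6.

1, 6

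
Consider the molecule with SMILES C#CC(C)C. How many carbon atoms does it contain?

5

Count every carbon token in the SMILES (each C, including those in ring-closure positions and inside branches).
Carbon count: 5.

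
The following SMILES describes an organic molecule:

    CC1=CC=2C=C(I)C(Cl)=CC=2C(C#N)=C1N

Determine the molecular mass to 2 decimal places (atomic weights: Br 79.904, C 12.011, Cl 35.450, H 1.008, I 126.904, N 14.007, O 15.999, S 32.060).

First, the molecular formula is C12H8ClIN2 (counting implicit H from valence).
  C: 12 × 12.011 = 144.132
  Cl: 1 × 35.450 = 35.450
  H: 8 × 1.008 = 8.064
  I: 1 × 126.904 = 126.904
  N: 2 × 14.007 = 28.014
Sum: 12×12.011 + 1×35.450 + 8×1.008 + 1×126.904 + 2×14.007 = 342.564 → 342.56 g/mol.

342.56 g/mol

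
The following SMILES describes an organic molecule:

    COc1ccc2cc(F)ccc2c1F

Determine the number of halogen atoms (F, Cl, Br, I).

2

Halogen atoms appear at heavy-atom positions 9, 14 (2×F).
Other groups present: 1 ether.
Halogen count: 2.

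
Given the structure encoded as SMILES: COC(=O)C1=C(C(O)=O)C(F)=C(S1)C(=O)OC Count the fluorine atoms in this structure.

1

Scan the SMILES for F atoms (remember two-letter symbols like Cl and Br are single atoms).
Fluorine count: 1.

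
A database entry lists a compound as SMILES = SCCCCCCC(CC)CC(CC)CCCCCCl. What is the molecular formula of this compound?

Walk through each heavy atom and fill implicit hydrogens from standard valence (C 4, N 3, O 2, S 2, halogen 1):
  atom 1: S, bond orders sum to 1 (valence 2) → 1 H
  atom 2: C, bond orders sum to 2 (valence 4) → 2 H
  atom 3: C, bond orders sum to 2 (valence 4) → 2 H
  atom 4: C, bond orders sum to 2 (valence 4) → 2 H
  atom 5: C, bond orders sum to 2 (valence 4) → 2 H
  atom 6: C, bond orders sum to 2 (valence 4) → 2 H
  atom 7: C, bond orders sum to 2 (valence 4) → 2 H
  atom 8: C, bond orders sum to 3 (valence 4) → 1 H
  atom 9: C, bond orders sum to 2 (valence 4) → 2 H
  atom 10: C, bond orders sum to 1 (valence 4) → 3 H
  atom 11: C, bond orders sum to 2 (valence 4) → 2 H
  atom 12: C, bond orders sum to 3 (valence 4) → 1 H
  atom 13: C, bond orders sum to 2 (valence 4) → 2 H
  atom 14: C, bond orders sum to 1 (valence 4) → 3 H
  atom 15: C, bond orders sum to 2 (valence 4) → 2 H
  atom 16: C, bond orders sum to 2 (valence 4) → 2 H
  atom 17: C, bond orders sum to 2 (valence 4) → 2 H
  atom 18: C, bond orders sum to 2 (valence 4) → 2 H
  atom 19: C, bond orders sum to 2 (valence 4) → 2 H
  atom 20: Cl (halogen, monovalent) → 0 H
Totals → C:18, H:37, Cl:1, S:1.

C18H37ClS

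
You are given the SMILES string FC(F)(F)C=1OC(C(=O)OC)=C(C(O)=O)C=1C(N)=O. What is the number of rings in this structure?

1

In SMILES, each pair of matching ring-closure digits denotes one ring-closing bond; the number of such bonds equals the number of independent rings.
Ring-closure bonds here: 1.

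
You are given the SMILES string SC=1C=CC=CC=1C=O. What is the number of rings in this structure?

In SMILES, each pair of matching ring-closure digits denotes one ring-closing bond; the number of such bonds equals the number of independent rings.
Ring-closure bonds here: 1.

1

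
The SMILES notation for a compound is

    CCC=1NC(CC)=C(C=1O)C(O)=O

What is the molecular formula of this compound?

C9H13NO3

Walk through each heavy atom and fill implicit hydrogens from standard valence (C 4, N 3, O 2, S 2, halogen 1):
  atom 1: C, bond orders sum to 1 (valence 4) → 3 H
  atom 2: C, bond orders sum to 2 (valence 4) → 2 H
  atom 3: C, bond orders sum to 4 (valence 4) → 0 H
  atom 4: N, bond orders sum to 2 (valence 3) → 1 H
  atom 5: C, bond orders sum to 4 (valence 4) → 0 H
  atom 6: C, bond orders sum to 2 (valence 4) → 2 H
  atom 7: C, bond orders sum to 1 (valence 4) → 3 H
  atom 8: C, bond orders sum to 4 (valence 4) → 0 H
  atom 9: C, bond orders sum to 4 (valence 4) → 0 H
  atom 10: O, bond orders sum to 1 (valence 2) → 1 H
  atom 11: C, bond orders sum to 4 (valence 4) → 0 H
  atom 12: O, bond orders sum to 1 (valence 2) → 1 H
  atom 13: O, bond orders sum to 2 (valence 2) → 0 H
Totals → C:9, H:13, N:1, O:3.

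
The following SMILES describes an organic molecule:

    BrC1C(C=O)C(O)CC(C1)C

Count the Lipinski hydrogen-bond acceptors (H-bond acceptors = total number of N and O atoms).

2

N atoms: 0; O atoms: 2.
Lipinski HBA = 0 + 2 = 2.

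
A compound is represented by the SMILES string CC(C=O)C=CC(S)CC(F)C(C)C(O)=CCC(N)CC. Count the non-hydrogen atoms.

Every atom symbol written in the SMILES (organic subset) is one heavy atom; implicit H are not written.
Heavy atoms by element → C:16, F:1, N:1, O:2, S:1.
Total: 21.

21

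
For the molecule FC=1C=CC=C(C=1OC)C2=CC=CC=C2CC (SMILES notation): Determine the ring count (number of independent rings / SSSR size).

2

In SMILES, each pair of matching ring-closure digits denotes one ring-closing bond; the number of such bonds equals the number of independent rings.
Ring-closure bonds here: 2.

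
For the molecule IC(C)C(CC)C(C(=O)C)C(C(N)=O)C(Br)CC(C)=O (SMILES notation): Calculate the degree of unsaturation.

Molecular formula: C14H23BrINO3.
DoU = (2C + 2 + N − H − X) / 2, where X is the halogen count and O/S are ignored.
    = (2·14 + 2 + 1 − 23 − 2) / 2 = 6 / 2 = 3.

3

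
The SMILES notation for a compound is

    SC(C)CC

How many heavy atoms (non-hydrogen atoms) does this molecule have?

5

Every atom symbol written in the SMILES (organic subset) is one heavy atom; implicit H are not written.
Heavy atoms by element → C:4, S:1.
Total: 5.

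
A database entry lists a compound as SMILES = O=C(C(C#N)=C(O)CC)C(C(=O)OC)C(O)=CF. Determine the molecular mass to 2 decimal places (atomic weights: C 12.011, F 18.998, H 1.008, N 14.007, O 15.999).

257.22 g/mol

First, the molecular formula is C11H12FNO5 (counting implicit H from valence).
  C: 11 × 12.011 = 132.121
  F: 1 × 18.998 = 18.998
  H: 12 × 1.008 = 12.096
  N: 1 × 14.007 = 14.007
  O: 5 × 15.999 = 79.995
Sum: 11×12.011 + 1×18.998 + 12×1.008 + 1×14.007 + 5×15.999 = 257.217 → 257.22 g/mol.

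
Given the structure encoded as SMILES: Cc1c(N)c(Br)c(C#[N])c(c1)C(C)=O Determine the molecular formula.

Walk through each heavy atom and fill implicit hydrogens from standard valence (C 4, N 3, O 2, S 2, halogen 1); for lowercase aromatic atoms, an aromatic c carries 1 H when it has two neighbours and 0 H with three, and aromatic n carries 0 H:
  atom 1: C, bond orders sum to 1 (valence 4) → 3 H
  atom 2: aromatic c, 3 neighbours → 0 H
  atom 3: aromatic c, 3 neighbours → 0 H
  atom 4: N, bond orders sum to 1 (valence 3) → 2 H
  atom 5: aromatic c, 3 neighbours → 0 H
  atom 6: Br (halogen, monovalent) → 0 H
  atom 7: aromatic c, 3 neighbours → 0 H
  atom 8: C, bond orders sum to 4 (valence 4) → 0 H
  atom 9: N with explicit H count 0
  atom 10: aromatic c, 3 neighbours → 0 H
  atom 11: aromatic c, 2 neighbours → 1 H
  atom 12: C, bond orders sum to 4 (valence 4) → 0 H
  atom 13: C, bond orders sum to 1 (valence 4) → 3 H
  atom 14: O, bond orders sum to 2 (valence 2) → 0 H
Totals → C:10, H:9, Br:1, N:2, O:1.

C10H9BrN2O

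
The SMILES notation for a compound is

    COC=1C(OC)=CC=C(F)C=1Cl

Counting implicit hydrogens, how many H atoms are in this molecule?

Walk through each heavy atom and fill implicit hydrogens from standard valence (C 4, N 3, O 2, S 2, halogen 1):
  atom 1: C, bond orders sum to 1 (valence 4) → 3 H
  atom 2: O, bond orders sum to 2 (valence 2) → 0 H
  atom 3: C, bond orders sum to 4 (valence 4) → 0 H
  atom 4: C, bond orders sum to 4 (valence 4) → 0 H
  atom 5: O, bond orders sum to 2 (valence 2) → 0 H
  atom 6: C, bond orders sum to 1 (valence 4) → 3 H
  atom 7: C, bond orders sum to 3 (valence 4) → 1 H
  atom 8: C, bond orders sum to 3 (valence 4) → 1 H
  atom 9: C, bond orders sum to 4 (valence 4) → 0 H
  atom 10: F (halogen, monovalent) → 0 H
  atom 11: C, bond orders sum to 4 (valence 4) → 0 H
  atom 12: Cl (halogen, monovalent) → 0 H
Total hydrogens: 8.

8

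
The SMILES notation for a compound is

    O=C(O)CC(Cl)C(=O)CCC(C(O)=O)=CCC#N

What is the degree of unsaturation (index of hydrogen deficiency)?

Molecular formula: C11H12ClNO5.
DoU = (2C + 2 + N − H − X) / 2, where X is the halogen count and O/S are ignored.
    = (2·11 + 2 + 1 − 12 − 1) / 2 = 12 / 2 = 6.

6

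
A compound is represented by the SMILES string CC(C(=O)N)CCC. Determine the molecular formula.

Walk through each heavy atom and fill implicit hydrogens from standard valence (C 4, N 3, O 2, S 2, halogen 1):
  atom 1: C, bond orders sum to 1 (valence 4) → 3 H
  atom 2: C, bond orders sum to 3 (valence 4) → 1 H
  atom 3: C, bond orders sum to 4 (valence 4) → 0 H
  atom 4: O, bond orders sum to 2 (valence 2) → 0 H
  atom 5: N, bond orders sum to 1 (valence 3) → 2 H
  atom 6: C, bond orders sum to 2 (valence 4) → 2 H
  atom 7: C, bond orders sum to 2 (valence 4) → 2 H
  atom 8: C, bond orders sum to 1 (valence 4) → 3 H
Totals → C:6, H:13, N:1, O:1.
In Hill order: C6H13NO.

C6H13NO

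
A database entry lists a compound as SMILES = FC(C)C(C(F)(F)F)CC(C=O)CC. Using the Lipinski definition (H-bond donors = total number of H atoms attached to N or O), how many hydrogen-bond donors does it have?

0

Donors: find every N or O and count the H atoms it carries.
  atom 12 (O): bond orders sum to 2 → 0 H
Lipinski HBD = 0.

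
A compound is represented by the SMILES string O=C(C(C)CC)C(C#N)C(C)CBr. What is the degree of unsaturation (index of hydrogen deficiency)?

3

Degree of unsaturation = (number of rings) + (number of π bonds).
Ring closures in the SMILES: 0.
π bonds: 1 double bond (each 1 DoU), 1 triple bond (each 2 DoU) → 3 DoU from unsaturation.
Total DoU = 0 + 3 = 3.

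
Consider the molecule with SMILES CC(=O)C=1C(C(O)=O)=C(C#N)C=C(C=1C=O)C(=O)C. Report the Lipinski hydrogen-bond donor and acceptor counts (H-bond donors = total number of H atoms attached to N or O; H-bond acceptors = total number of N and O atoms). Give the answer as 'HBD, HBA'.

Donors: find every N or O and count the H atoms it carries.
  atom 3 (O): bond orders sum to 2 → 0 H
  atom 7 (O): bond orders sum to 1 → 1 H
  atom 8 (O): bond orders sum to 2 → 0 H
  atom 11 (N): bond orders sum to 3 → 0 H
  atom 16 (O): bond orders sum to 2 → 0 H
  atom 18 (O): bond orders sum to 2 → 0 H
Lipinski HBD = 1.
Acceptors: N atoms = 1, O atoms = 5 → HBA = 6.

1, 6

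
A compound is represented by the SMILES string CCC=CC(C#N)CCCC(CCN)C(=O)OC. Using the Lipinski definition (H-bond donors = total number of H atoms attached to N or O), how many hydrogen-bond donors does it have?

2

Donors: find every N or O and count the H atoms it carries.
  atom 7 (N): bond orders sum to 3 → 0 H
  atom 14 (N): bond orders sum to 1 → 2 H
  atom 16 (O): bond orders sum to 2 → 0 H
  atom 17 (O): bond orders sum to 2 → 0 H
Lipinski HBD = 2.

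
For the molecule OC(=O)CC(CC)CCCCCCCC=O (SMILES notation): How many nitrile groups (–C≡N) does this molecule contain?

Scan the SMILES for the nitrile motif — none present.
Groups that are present: 1 aldehyde, 1 carboxylic acid.

0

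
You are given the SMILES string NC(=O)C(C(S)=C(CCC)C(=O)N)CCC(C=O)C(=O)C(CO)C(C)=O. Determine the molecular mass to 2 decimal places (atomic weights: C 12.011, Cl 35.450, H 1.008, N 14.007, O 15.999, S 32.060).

First, the molecular formula is C17H26N2O6S (counting implicit H from valence).
  C: 17 × 12.011 = 204.187
  H: 26 × 1.008 = 26.208
  N: 2 × 14.007 = 28.014
  O: 6 × 15.999 = 95.994
  S: 1 × 32.060 = 32.060
Sum: 17×12.011 + 26×1.008 + 2×14.007 + 6×15.999 + 1×32.060 = 386.463 → 386.46 g/mol.

386.46 g/mol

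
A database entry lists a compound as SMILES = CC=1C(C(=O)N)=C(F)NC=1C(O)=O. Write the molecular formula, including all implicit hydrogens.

Walk through each heavy atom and fill implicit hydrogens from standard valence (C 4, N 3, O 2, S 2, halogen 1):
  atom 1: C, bond orders sum to 1 (valence 4) → 3 H
  atom 2: C, bond orders sum to 4 (valence 4) → 0 H
  atom 3: C, bond orders sum to 4 (valence 4) → 0 H
  atom 4: C, bond orders sum to 4 (valence 4) → 0 H
  atom 5: O, bond orders sum to 2 (valence 2) → 0 H
  atom 6: N, bond orders sum to 1 (valence 3) → 2 H
  atom 7: C, bond orders sum to 4 (valence 4) → 0 H
  atom 8: F (halogen, monovalent) → 0 H
  atom 9: N, bond orders sum to 2 (valence 3) → 1 H
  atom 10: C, bond orders sum to 4 (valence 4) → 0 H
  atom 11: C, bond orders sum to 4 (valence 4) → 0 H
  atom 12: O, bond orders sum to 1 (valence 2) → 1 H
  atom 13: O, bond orders sum to 2 (valence 2) → 0 H
Totals → C:7, H:7, F:1, N:2, O:3.

C7H7FN2O3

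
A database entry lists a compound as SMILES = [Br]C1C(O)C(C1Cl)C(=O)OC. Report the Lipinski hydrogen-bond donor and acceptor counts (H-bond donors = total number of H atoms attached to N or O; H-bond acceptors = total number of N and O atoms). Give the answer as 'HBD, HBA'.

Donors: find every N or O and count the H atoms it carries.
  atom 4 (O): bond orders sum to 1 → 1 H
  atom 9 (O): bond orders sum to 2 → 0 H
  atom 10 (O): bond orders sum to 2 → 0 H
Lipinski HBD = 1.
Acceptors: N atoms = 0, O atoms = 3 → HBA = 3.

1, 3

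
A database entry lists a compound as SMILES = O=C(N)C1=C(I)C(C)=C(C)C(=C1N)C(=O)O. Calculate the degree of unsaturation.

Molecular formula: C10H11IN2O3.
DoU = (2C + 2 + N − H − X) / 2, where X is the halogen count and O/S are ignored.
    = (2·10 + 2 + 2 − 11 − 1) / 2 = 12 / 2 = 6.

6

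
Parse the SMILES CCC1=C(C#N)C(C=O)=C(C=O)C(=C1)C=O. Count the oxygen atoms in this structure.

Scan the SMILES for O atoms (remember two-letter symbols like Cl and Br are single atoms).
Oxygen count: 3.

3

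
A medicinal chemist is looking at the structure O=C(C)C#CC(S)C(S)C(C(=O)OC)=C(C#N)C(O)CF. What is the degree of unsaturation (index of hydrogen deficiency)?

Molecular formula: C13H14FNO4S2.
DoU = (2C + 2 + N − H − X) / 2, where X is the halogen count and O/S are ignored.
    = (2·13 + 2 + 1 − 14 − 1) / 2 = 14 / 2 = 7.

7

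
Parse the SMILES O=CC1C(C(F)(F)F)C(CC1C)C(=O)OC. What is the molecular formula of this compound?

C10H13F3O3

Walk through each heavy atom and fill implicit hydrogens from standard valence (C 4, N 3, O 2, S 2, halogen 1):
  atom 1: O, bond orders sum to 2 (valence 2) → 0 H
  atom 2: C, bond orders sum to 3 (valence 4) → 1 H
  atom 3: C, bond orders sum to 3 (valence 4) → 1 H
  atom 4: C, bond orders sum to 3 (valence 4) → 1 H
  atom 5: C, bond orders sum to 4 (valence 4) → 0 H
  atom 6: F (halogen, monovalent) → 0 H
  atom 7: F (halogen, monovalent) → 0 H
  atom 8: F (halogen, monovalent) → 0 H
  atom 9: C, bond orders sum to 3 (valence 4) → 1 H
  atom 10: C, bond orders sum to 2 (valence 4) → 2 H
  atom 11: C, bond orders sum to 3 (valence 4) → 1 H
  atom 12: C, bond orders sum to 1 (valence 4) → 3 H
  atom 13: C, bond orders sum to 4 (valence 4) → 0 H
  atom 14: O, bond orders sum to 2 (valence 2) → 0 H
  atom 15: O, bond orders sum to 2 (valence 2) → 0 H
  atom 16: C, bond orders sum to 1 (valence 4) → 3 H
Totals → C:10, H:13, F:3, O:3.
In Hill order: C10H13F3O3.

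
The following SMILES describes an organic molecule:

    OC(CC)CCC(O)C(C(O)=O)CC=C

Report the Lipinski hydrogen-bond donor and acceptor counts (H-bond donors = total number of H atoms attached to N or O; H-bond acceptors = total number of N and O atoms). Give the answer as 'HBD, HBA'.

3, 4

Donors: find every N or O and count the H atoms it carries.
  atom 1 (O): bond orders sum to 1 → 1 H
  atom 8 (O): bond orders sum to 1 → 1 H
  atom 11 (O): bond orders sum to 1 → 1 H
  atom 12 (O): bond orders sum to 2 → 0 H
Lipinski HBD = 3.
Acceptors: N atoms = 0, O atoms = 4 → HBA = 4.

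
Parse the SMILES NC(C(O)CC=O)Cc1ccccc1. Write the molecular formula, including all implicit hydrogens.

C11H15NO2

Walk through each heavy atom and fill implicit hydrogens from standard valence (C 4, N 3, O 2, S 2, halogen 1); for lowercase aromatic atoms, an aromatic c carries 1 H when it has two neighbours and 0 H with three, and aromatic n carries 0 H:
  atom 1: N, bond orders sum to 1 (valence 3) → 2 H
  atom 2: C, bond orders sum to 3 (valence 4) → 1 H
  atom 3: C, bond orders sum to 3 (valence 4) → 1 H
  atom 4: O, bond orders sum to 1 (valence 2) → 1 H
  atom 5: C, bond orders sum to 2 (valence 4) → 2 H
  atom 6: C, bond orders sum to 3 (valence 4) → 1 H
  atom 7: O, bond orders sum to 2 (valence 2) → 0 H
  atom 8: C, bond orders sum to 2 (valence 4) → 2 H
  atom 9: aromatic c, 3 neighbours → 0 H
  atom 10: aromatic c, 2 neighbours → 1 H
  atom 11: aromatic c, 2 neighbours → 1 H
  atom 12: aromatic c, 2 neighbours → 1 H
  atom 13: aromatic c, 2 neighbours → 1 H
  atom 14: aromatic c, 2 neighbours → 1 H
Totals → C:11, H:15, N:1, O:2.
In Hill order: C11H15NO2.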